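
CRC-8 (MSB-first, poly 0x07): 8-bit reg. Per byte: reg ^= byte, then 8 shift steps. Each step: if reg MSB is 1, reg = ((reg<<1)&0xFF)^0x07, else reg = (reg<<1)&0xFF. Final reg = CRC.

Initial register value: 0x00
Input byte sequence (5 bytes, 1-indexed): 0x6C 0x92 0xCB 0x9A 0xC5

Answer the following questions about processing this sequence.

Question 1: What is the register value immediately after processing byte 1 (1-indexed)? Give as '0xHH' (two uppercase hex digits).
Answer: 0x03

Derivation:
After byte 1 (0x6C): reg=0x03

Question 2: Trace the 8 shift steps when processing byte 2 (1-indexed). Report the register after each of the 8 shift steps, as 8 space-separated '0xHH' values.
After byte 1 (0x6C): reg=0x03
Register before byte 2: 0x03
After XOR with byte 0x92: 0x91

Answer: 0x25 0x4A 0x94 0x2F 0x5E 0xBC 0x7F 0xFE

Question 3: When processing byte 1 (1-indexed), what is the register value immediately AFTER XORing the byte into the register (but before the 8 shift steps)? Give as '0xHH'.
Register before byte 1: 0x00
Byte 1: 0x6C
0x00 XOR 0x6C = 0x6C

Answer: 0x6C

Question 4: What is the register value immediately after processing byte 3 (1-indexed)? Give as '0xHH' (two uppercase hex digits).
Answer: 0x8B

Derivation:
After byte 1 (0x6C): reg=0x03
After byte 2 (0x92): reg=0xFE
After byte 3 (0xCB): reg=0x8B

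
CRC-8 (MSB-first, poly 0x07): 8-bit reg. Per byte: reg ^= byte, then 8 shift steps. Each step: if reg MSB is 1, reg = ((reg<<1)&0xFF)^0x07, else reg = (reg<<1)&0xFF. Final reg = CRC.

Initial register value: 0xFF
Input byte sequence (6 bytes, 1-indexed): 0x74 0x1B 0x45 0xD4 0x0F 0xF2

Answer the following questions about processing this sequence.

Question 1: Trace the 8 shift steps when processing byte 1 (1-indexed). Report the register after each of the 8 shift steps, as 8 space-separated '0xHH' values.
Answer: 0x11 0x22 0x44 0x88 0x17 0x2E 0x5C 0xB8

Derivation:
Register before byte 1: 0xFF
After XOR with byte 0x74: 0x8B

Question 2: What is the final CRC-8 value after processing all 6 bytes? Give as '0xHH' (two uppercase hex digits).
After byte 1 (0x74): reg=0xB8
After byte 2 (0x1B): reg=0x60
After byte 3 (0x45): reg=0xFB
After byte 4 (0xD4): reg=0xCD
After byte 5 (0x0F): reg=0x40
After byte 6 (0xF2): reg=0x17

Answer: 0x17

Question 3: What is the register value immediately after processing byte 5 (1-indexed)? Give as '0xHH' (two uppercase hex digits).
After byte 1 (0x74): reg=0xB8
After byte 2 (0x1B): reg=0x60
After byte 3 (0x45): reg=0xFB
After byte 4 (0xD4): reg=0xCD
After byte 5 (0x0F): reg=0x40

Answer: 0x40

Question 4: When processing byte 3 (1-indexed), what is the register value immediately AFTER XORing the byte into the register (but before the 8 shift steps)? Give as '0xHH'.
Register before byte 3: 0x60
Byte 3: 0x45
0x60 XOR 0x45 = 0x25

Answer: 0x25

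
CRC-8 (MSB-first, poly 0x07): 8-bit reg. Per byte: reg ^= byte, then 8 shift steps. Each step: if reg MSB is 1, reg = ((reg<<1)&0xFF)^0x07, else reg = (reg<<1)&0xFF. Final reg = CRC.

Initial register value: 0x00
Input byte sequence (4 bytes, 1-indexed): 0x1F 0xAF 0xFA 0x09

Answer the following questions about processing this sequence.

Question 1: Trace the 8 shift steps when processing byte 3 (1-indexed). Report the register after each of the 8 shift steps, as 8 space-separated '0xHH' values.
Answer: 0x54 0xA8 0x57 0xAE 0x5B 0xB6 0x6B 0xD6

Derivation:
After byte 1 (0x1F): reg=0x5D
After byte 2 (0xAF): reg=0xD0
Register before byte 3: 0xD0
After XOR with byte 0xFA: 0x2A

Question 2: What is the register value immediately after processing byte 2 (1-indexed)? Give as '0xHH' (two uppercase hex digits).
After byte 1 (0x1F): reg=0x5D
After byte 2 (0xAF): reg=0xD0

Answer: 0xD0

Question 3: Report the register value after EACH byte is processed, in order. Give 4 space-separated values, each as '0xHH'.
0x5D 0xD0 0xD6 0x13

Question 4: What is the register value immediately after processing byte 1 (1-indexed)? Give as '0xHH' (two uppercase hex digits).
After byte 1 (0x1F): reg=0x5D

Answer: 0x5D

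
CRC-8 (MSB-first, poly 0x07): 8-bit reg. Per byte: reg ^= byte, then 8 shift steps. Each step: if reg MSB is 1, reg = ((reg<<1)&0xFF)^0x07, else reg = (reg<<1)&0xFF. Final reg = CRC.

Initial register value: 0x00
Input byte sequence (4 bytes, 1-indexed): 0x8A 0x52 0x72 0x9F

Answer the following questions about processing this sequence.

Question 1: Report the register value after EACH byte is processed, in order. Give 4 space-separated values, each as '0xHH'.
0xBF 0x8D 0xF3 0x03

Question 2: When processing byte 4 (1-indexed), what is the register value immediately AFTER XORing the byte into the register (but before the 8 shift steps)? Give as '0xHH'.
Register before byte 4: 0xF3
Byte 4: 0x9F
0xF3 XOR 0x9F = 0x6C

Answer: 0x6C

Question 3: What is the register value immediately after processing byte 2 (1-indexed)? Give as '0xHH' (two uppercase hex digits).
Answer: 0x8D

Derivation:
After byte 1 (0x8A): reg=0xBF
After byte 2 (0x52): reg=0x8D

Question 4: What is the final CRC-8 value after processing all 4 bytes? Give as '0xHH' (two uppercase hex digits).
Answer: 0x03

Derivation:
After byte 1 (0x8A): reg=0xBF
After byte 2 (0x52): reg=0x8D
After byte 3 (0x72): reg=0xF3
After byte 4 (0x9F): reg=0x03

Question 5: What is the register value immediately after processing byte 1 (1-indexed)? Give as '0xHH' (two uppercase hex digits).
After byte 1 (0x8A): reg=0xBF

Answer: 0xBF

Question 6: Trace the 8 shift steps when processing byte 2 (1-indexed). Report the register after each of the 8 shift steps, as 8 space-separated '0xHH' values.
Answer: 0xDD 0xBD 0x7D 0xFA 0xF3 0xE1 0xC5 0x8D

Derivation:
After byte 1 (0x8A): reg=0xBF
Register before byte 2: 0xBF
After XOR with byte 0x52: 0xED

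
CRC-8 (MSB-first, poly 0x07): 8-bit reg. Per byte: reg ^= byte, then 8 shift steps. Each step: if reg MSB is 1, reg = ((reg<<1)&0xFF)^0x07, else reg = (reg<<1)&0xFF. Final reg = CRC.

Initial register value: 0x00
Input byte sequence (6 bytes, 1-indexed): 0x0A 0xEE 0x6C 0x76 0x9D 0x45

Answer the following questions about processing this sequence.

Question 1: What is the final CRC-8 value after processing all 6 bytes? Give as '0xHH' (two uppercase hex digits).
After byte 1 (0x0A): reg=0x36
After byte 2 (0xEE): reg=0x06
After byte 3 (0x6C): reg=0x11
After byte 4 (0x76): reg=0x32
After byte 5 (0x9D): reg=0x44
After byte 6 (0x45): reg=0x07

Answer: 0x07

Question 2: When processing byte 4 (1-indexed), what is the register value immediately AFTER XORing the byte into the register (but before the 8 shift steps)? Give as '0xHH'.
Answer: 0x67

Derivation:
Register before byte 4: 0x11
Byte 4: 0x76
0x11 XOR 0x76 = 0x67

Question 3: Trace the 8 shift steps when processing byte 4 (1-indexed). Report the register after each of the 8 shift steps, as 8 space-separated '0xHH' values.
Answer: 0xCE 0x9B 0x31 0x62 0xC4 0x8F 0x19 0x32

Derivation:
After byte 1 (0x0A): reg=0x36
After byte 2 (0xEE): reg=0x06
After byte 3 (0x6C): reg=0x11
Register before byte 4: 0x11
After XOR with byte 0x76: 0x67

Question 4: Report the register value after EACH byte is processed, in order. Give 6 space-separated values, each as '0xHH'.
0x36 0x06 0x11 0x32 0x44 0x07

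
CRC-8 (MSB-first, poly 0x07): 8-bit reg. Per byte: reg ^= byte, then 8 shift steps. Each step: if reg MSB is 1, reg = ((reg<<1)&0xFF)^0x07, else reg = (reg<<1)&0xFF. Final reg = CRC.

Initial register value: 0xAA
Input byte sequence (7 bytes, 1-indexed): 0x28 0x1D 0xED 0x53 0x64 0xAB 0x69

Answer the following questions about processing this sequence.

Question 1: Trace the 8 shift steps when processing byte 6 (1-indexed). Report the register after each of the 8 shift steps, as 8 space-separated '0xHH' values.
After byte 1 (0x28): reg=0x87
After byte 2 (0x1D): reg=0xCF
After byte 3 (0xED): reg=0xEE
After byte 4 (0x53): reg=0x3A
After byte 5 (0x64): reg=0x9D
Register before byte 6: 0x9D
After XOR with byte 0xAB: 0x36

Answer: 0x6C 0xD8 0xB7 0x69 0xD2 0xA3 0x41 0x82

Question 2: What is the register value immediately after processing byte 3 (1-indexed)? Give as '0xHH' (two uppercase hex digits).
Answer: 0xEE

Derivation:
After byte 1 (0x28): reg=0x87
After byte 2 (0x1D): reg=0xCF
After byte 3 (0xED): reg=0xEE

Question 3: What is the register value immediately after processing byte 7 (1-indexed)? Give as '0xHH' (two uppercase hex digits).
After byte 1 (0x28): reg=0x87
After byte 2 (0x1D): reg=0xCF
After byte 3 (0xED): reg=0xEE
After byte 4 (0x53): reg=0x3A
After byte 5 (0x64): reg=0x9D
After byte 6 (0xAB): reg=0x82
After byte 7 (0x69): reg=0x9F

Answer: 0x9F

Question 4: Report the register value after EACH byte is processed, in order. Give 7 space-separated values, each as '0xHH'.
0x87 0xCF 0xEE 0x3A 0x9D 0x82 0x9F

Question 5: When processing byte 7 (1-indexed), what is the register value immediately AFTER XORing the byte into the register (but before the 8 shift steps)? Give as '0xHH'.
Answer: 0xEB

Derivation:
Register before byte 7: 0x82
Byte 7: 0x69
0x82 XOR 0x69 = 0xEB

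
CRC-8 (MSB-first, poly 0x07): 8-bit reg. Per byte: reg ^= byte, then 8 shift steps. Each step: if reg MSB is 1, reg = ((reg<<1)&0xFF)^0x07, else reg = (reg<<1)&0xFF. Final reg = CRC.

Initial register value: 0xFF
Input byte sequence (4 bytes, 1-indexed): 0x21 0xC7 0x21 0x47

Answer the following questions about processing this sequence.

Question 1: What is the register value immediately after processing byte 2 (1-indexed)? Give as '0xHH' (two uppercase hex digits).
After byte 1 (0x21): reg=0x14
After byte 2 (0xC7): reg=0x37

Answer: 0x37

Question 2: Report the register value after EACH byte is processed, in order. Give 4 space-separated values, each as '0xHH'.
0x14 0x37 0x62 0xFB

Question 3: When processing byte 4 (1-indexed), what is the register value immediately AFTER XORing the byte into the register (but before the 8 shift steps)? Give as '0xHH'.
Answer: 0x25

Derivation:
Register before byte 4: 0x62
Byte 4: 0x47
0x62 XOR 0x47 = 0x25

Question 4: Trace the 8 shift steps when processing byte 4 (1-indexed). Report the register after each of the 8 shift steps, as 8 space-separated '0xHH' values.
Answer: 0x4A 0x94 0x2F 0x5E 0xBC 0x7F 0xFE 0xFB

Derivation:
After byte 1 (0x21): reg=0x14
After byte 2 (0xC7): reg=0x37
After byte 3 (0x21): reg=0x62
Register before byte 4: 0x62
After XOR with byte 0x47: 0x25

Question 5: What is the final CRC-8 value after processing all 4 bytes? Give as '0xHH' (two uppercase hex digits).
Answer: 0xFB

Derivation:
After byte 1 (0x21): reg=0x14
After byte 2 (0xC7): reg=0x37
After byte 3 (0x21): reg=0x62
After byte 4 (0x47): reg=0xFB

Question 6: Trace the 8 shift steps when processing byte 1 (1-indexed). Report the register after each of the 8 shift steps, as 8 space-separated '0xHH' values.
Answer: 0xBB 0x71 0xE2 0xC3 0x81 0x05 0x0A 0x14

Derivation:
Register before byte 1: 0xFF
After XOR with byte 0x21: 0xDE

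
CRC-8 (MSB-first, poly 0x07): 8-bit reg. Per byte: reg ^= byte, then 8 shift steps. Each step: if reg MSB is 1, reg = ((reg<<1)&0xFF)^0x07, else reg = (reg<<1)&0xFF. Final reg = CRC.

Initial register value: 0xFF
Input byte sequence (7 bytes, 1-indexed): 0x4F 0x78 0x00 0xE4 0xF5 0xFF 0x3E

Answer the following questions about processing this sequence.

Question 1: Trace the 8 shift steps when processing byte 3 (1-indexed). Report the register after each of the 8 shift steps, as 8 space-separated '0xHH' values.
Answer: 0x40 0x80 0x07 0x0E 0x1C 0x38 0x70 0xE0

Derivation:
After byte 1 (0x4F): reg=0x19
After byte 2 (0x78): reg=0x20
Register before byte 3: 0x20
After XOR with byte 0x00: 0x20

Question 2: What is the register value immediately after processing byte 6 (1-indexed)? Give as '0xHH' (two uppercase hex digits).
After byte 1 (0x4F): reg=0x19
After byte 2 (0x78): reg=0x20
After byte 3 (0x00): reg=0xE0
After byte 4 (0xE4): reg=0x1C
After byte 5 (0xF5): reg=0x91
After byte 6 (0xFF): reg=0x0D

Answer: 0x0D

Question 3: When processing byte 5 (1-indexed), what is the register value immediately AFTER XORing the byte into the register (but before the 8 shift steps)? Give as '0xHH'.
Answer: 0xE9

Derivation:
Register before byte 5: 0x1C
Byte 5: 0xF5
0x1C XOR 0xF5 = 0xE9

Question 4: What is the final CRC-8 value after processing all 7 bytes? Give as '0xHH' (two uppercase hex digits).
Answer: 0x99

Derivation:
After byte 1 (0x4F): reg=0x19
After byte 2 (0x78): reg=0x20
After byte 3 (0x00): reg=0xE0
After byte 4 (0xE4): reg=0x1C
After byte 5 (0xF5): reg=0x91
After byte 6 (0xFF): reg=0x0D
After byte 7 (0x3E): reg=0x99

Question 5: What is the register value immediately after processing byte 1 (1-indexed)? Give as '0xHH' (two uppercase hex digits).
After byte 1 (0x4F): reg=0x19

Answer: 0x19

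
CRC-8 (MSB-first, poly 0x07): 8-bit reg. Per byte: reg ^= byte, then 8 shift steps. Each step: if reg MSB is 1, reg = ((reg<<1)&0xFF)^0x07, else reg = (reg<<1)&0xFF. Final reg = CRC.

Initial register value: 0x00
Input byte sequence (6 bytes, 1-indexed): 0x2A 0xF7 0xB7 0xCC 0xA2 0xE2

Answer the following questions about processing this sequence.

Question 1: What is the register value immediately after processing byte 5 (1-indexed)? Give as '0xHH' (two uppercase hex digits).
Answer: 0x52

Derivation:
After byte 1 (0x2A): reg=0xD6
After byte 2 (0xF7): reg=0xE7
After byte 3 (0xB7): reg=0xB7
After byte 4 (0xCC): reg=0x66
After byte 5 (0xA2): reg=0x52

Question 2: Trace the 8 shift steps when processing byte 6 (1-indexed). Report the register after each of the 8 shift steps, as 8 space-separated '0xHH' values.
After byte 1 (0x2A): reg=0xD6
After byte 2 (0xF7): reg=0xE7
After byte 3 (0xB7): reg=0xB7
After byte 4 (0xCC): reg=0x66
After byte 5 (0xA2): reg=0x52
Register before byte 6: 0x52
After XOR with byte 0xE2: 0xB0

Answer: 0x67 0xCE 0x9B 0x31 0x62 0xC4 0x8F 0x19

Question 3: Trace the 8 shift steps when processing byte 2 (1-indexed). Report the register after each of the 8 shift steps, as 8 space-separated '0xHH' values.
Answer: 0x42 0x84 0x0F 0x1E 0x3C 0x78 0xF0 0xE7

Derivation:
After byte 1 (0x2A): reg=0xD6
Register before byte 2: 0xD6
After XOR with byte 0xF7: 0x21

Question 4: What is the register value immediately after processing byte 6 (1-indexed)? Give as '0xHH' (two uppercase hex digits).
After byte 1 (0x2A): reg=0xD6
After byte 2 (0xF7): reg=0xE7
After byte 3 (0xB7): reg=0xB7
After byte 4 (0xCC): reg=0x66
After byte 5 (0xA2): reg=0x52
After byte 6 (0xE2): reg=0x19

Answer: 0x19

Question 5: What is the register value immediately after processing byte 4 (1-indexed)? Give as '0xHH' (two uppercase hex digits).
After byte 1 (0x2A): reg=0xD6
After byte 2 (0xF7): reg=0xE7
After byte 3 (0xB7): reg=0xB7
After byte 4 (0xCC): reg=0x66

Answer: 0x66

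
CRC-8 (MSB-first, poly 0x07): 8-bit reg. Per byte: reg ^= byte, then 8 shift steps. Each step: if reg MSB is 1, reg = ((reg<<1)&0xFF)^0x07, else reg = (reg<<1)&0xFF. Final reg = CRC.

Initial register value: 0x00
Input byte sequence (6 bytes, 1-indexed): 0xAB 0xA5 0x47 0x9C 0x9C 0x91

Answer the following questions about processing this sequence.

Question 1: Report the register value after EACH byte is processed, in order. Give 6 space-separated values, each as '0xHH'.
0x58 0xFD 0x2F 0x10 0xAD 0xB4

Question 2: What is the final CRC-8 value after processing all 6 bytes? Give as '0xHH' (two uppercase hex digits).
After byte 1 (0xAB): reg=0x58
After byte 2 (0xA5): reg=0xFD
After byte 3 (0x47): reg=0x2F
After byte 4 (0x9C): reg=0x10
After byte 5 (0x9C): reg=0xAD
After byte 6 (0x91): reg=0xB4

Answer: 0xB4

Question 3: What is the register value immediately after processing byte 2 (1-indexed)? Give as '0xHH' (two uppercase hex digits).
Answer: 0xFD

Derivation:
After byte 1 (0xAB): reg=0x58
After byte 2 (0xA5): reg=0xFD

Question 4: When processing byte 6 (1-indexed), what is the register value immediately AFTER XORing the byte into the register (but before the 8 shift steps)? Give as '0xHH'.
Answer: 0x3C

Derivation:
Register before byte 6: 0xAD
Byte 6: 0x91
0xAD XOR 0x91 = 0x3C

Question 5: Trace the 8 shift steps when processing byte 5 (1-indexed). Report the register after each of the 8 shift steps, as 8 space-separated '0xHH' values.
After byte 1 (0xAB): reg=0x58
After byte 2 (0xA5): reg=0xFD
After byte 3 (0x47): reg=0x2F
After byte 4 (0x9C): reg=0x10
Register before byte 5: 0x10
After XOR with byte 0x9C: 0x8C

Answer: 0x1F 0x3E 0x7C 0xF8 0xF7 0xE9 0xD5 0xAD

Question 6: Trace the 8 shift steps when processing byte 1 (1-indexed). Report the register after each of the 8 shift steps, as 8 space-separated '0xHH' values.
Answer: 0x51 0xA2 0x43 0x86 0x0B 0x16 0x2C 0x58

Derivation:
Register before byte 1: 0x00
After XOR with byte 0xAB: 0xAB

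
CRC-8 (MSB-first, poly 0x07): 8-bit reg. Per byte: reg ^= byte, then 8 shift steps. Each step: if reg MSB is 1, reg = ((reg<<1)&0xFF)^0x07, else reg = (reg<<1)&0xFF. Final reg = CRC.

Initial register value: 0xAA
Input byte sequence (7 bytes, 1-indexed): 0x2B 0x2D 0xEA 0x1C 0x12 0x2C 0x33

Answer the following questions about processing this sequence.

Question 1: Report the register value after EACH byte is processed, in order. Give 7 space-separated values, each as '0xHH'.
0x8E 0x60 0xBF 0x60 0x59 0x4C 0x7A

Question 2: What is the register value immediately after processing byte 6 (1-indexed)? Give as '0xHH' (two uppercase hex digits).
After byte 1 (0x2B): reg=0x8E
After byte 2 (0x2D): reg=0x60
After byte 3 (0xEA): reg=0xBF
After byte 4 (0x1C): reg=0x60
After byte 5 (0x12): reg=0x59
After byte 6 (0x2C): reg=0x4C

Answer: 0x4C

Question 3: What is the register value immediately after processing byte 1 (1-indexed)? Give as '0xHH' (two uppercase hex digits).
After byte 1 (0x2B): reg=0x8E

Answer: 0x8E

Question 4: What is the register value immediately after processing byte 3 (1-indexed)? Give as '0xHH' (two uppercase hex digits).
Answer: 0xBF

Derivation:
After byte 1 (0x2B): reg=0x8E
After byte 2 (0x2D): reg=0x60
After byte 3 (0xEA): reg=0xBF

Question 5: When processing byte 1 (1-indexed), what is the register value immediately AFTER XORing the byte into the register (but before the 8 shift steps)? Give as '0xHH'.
Answer: 0x81

Derivation:
Register before byte 1: 0xAA
Byte 1: 0x2B
0xAA XOR 0x2B = 0x81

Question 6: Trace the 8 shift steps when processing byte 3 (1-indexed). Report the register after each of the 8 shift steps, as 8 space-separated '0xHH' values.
Answer: 0x13 0x26 0x4C 0x98 0x37 0x6E 0xDC 0xBF

Derivation:
After byte 1 (0x2B): reg=0x8E
After byte 2 (0x2D): reg=0x60
Register before byte 3: 0x60
After XOR with byte 0xEA: 0x8A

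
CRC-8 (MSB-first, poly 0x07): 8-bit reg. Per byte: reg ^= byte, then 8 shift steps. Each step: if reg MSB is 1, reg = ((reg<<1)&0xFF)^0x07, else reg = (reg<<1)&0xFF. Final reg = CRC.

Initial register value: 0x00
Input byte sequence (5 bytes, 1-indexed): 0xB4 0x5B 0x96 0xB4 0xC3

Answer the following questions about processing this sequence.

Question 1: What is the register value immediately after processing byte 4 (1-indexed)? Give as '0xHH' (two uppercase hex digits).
Answer: 0x92

Derivation:
After byte 1 (0xB4): reg=0x05
After byte 2 (0x5B): reg=0x9D
After byte 3 (0x96): reg=0x31
After byte 4 (0xB4): reg=0x92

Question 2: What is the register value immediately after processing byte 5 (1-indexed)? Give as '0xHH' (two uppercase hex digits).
Answer: 0xB0

Derivation:
After byte 1 (0xB4): reg=0x05
After byte 2 (0x5B): reg=0x9D
After byte 3 (0x96): reg=0x31
After byte 4 (0xB4): reg=0x92
After byte 5 (0xC3): reg=0xB0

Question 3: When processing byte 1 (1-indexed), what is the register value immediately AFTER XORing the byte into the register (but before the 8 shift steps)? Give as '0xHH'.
Answer: 0xB4

Derivation:
Register before byte 1: 0x00
Byte 1: 0xB4
0x00 XOR 0xB4 = 0xB4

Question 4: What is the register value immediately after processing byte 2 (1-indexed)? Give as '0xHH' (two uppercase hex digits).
Answer: 0x9D

Derivation:
After byte 1 (0xB4): reg=0x05
After byte 2 (0x5B): reg=0x9D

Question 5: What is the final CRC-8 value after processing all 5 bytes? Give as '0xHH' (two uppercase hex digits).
Answer: 0xB0

Derivation:
After byte 1 (0xB4): reg=0x05
After byte 2 (0x5B): reg=0x9D
After byte 3 (0x96): reg=0x31
After byte 4 (0xB4): reg=0x92
After byte 5 (0xC3): reg=0xB0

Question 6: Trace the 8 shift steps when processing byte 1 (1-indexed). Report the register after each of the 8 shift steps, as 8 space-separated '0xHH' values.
Answer: 0x6F 0xDE 0xBB 0x71 0xE2 0xC3 0x81 0x05

Derivation:
Register before byte 1: 0x00
After XOR with byte 0xB4: 0xB4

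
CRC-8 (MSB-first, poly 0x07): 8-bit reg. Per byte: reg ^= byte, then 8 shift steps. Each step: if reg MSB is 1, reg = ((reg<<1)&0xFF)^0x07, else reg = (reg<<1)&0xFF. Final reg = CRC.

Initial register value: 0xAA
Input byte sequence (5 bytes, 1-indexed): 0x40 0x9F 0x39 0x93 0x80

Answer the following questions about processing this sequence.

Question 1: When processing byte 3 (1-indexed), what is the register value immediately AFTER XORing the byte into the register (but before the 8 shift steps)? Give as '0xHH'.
Register before byte 3: 0x15
Byte 3: 0x39
0x15 XOR 0x39 = 0x2C

Answer: 0x2C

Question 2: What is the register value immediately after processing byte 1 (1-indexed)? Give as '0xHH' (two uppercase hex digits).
After byte 1 (0x40): reg=0x98

Answer: 0x98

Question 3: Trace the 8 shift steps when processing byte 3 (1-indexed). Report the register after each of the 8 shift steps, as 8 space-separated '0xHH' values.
After byte 1 (0x40): reg=0x98
After byte 2 (0x9F): reg=0x15
Register before byte 3: 0x15
After XOR with byte 0x39: 0x2C

Answer: 0x58 0xB0 0x67 0xCE 0x9B 0x31 0x62 0xC4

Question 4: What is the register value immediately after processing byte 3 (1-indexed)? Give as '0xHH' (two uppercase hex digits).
Answer: 0xC4

Derivation:
After byte 1 (0x40): reg=0x98
After byte 2 (0x9F): reg=0x15
After byte 3 (0x39): reg=0xC4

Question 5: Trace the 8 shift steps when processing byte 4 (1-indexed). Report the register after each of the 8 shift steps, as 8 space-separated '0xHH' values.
Answer: 0xAE 0x5B 0xB6 0x6B 0xD6 0xAB 0x51 0xA2

Derivation:
After byte 1 (0x40): reg=0x98
After byte 2 (0x9F): reg=0x15
After byte 3 (0x39): reg=0xC4
Register before byte 4: 0xC4
After XOR with byte 0x93: 0x57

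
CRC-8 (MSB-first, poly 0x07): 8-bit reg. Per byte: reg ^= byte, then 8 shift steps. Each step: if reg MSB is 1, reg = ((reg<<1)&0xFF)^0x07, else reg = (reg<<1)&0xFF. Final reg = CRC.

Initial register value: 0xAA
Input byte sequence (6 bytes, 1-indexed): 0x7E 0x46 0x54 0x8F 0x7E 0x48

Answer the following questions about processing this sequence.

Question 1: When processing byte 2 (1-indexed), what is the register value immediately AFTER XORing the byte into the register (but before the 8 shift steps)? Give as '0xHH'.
Register before byte 2: 0x22
Byte 2: 0x46
0x22 XOR 0x46 = 0x64

Answer: 0x64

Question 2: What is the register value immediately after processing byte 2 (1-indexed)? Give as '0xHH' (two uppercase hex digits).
After byte 1 (0x7E): reg=0x22
After byte 2 (0x46): reg=0x3B

Answer: 0x3B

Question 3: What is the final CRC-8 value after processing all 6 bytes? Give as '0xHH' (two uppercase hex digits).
Answer: 0x40

Derivation:
After byte 1 (0x7E): reg=0x22
After byte 2 (0x46): reg=0x3B
After byte 3 (0x54): reg=0x0A
After byte 4 (0x8F): reg=0x92
After byte 5 (0x7E): reg=0x8A
After byte 6 (0x48): reg=0x40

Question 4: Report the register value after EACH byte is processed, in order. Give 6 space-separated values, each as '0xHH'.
0x22 0x3B 0x0A 0x92 0x8A 0x40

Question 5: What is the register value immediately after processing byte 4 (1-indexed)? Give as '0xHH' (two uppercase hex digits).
Answer: 0x92

Derivation:
After byte 1 (0x7E): reg=0x22
After byte 2 (0x46): reg=0x3B
After byte 3 (0x54): reg=0x0A
After byte 4 (0x8F): reg=0x92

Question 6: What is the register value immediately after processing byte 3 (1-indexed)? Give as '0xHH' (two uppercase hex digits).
Answer: 0x0A

Derivation:
After byte 1 (0x7E): reg=0x22
After byte 2 (0x46): reg=0x3B
After byte 3 (0x54): reg=0x0A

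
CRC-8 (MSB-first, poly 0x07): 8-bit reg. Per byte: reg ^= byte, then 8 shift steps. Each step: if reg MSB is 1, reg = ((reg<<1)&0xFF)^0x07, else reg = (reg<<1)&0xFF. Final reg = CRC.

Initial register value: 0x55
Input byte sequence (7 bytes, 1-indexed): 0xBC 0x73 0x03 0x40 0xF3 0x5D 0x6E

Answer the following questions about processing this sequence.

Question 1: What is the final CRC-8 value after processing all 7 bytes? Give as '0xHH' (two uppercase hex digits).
After byte 1 (0xBC): reg=0x91
After byte 2 (0x73): reg=0xA0
After byte 3 (0x03): reg=0x60
After byte 4 (0x40): reg=0xE0
After byte 5 (0xF3): reg=0x79
After byte 6 (0x5D): reg=0xFC
After byte 7 (0x6E): reg=0xF7

Answer: 0xF7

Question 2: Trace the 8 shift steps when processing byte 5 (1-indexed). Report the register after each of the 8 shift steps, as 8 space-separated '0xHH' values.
After byte 1 (0xBC): reg=0x91
After byte 2 (0x73): reg=0xA0
After byte 3 (0x03): reg=0x60
After byte 4 (0x40): reg=0xE0
Register before byte 5: 0xE0
After XOR with byte 0xF3: 0x13

Answer: 0x26 0x4C 0x98 0x37 0x6E 0xDC 0xBF 0x79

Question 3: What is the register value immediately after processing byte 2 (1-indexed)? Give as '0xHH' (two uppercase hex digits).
After byte 1 (0xBC): reg=0x91
After byte 2 (0x73): reg=0xA0

Answer: 0xA0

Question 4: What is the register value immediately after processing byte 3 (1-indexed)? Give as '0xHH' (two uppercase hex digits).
After byte 1 (0xBC): reg=0x91
After byte 2 (0x73): reg=0xA0
After byte 3 (0x03): reg=0x60

Answer: 0x60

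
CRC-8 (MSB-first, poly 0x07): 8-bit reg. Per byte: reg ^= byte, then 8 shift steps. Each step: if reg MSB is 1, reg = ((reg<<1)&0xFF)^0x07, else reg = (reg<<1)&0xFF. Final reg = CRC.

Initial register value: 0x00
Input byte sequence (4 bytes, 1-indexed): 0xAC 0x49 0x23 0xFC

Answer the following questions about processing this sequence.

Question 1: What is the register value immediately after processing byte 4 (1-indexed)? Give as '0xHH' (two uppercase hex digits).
After byte 1 (0xAC): reg=0x4D
After byte 2 (0x49): reg=0x1C
After byte 3 (0x23): reg=0xBD
After byte 4 (0xFC): reg=0xC0

Answer: 0xC0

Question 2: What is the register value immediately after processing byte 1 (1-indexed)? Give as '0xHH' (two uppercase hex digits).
After byte 1 (0xAC): reg=0x4D

Answer: 0x4D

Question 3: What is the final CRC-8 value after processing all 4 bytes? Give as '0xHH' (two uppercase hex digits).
After byte 1 (0xAC): reg=0x4D
After byte 2 (0x49): reg=0x1C
After byte 3 (0x23): reg=0xBD
After byte 4 (0xFC): reg=0xC0

Answer: 0xC0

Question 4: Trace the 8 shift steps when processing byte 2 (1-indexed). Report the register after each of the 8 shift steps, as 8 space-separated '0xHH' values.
After byte 1 (0xAC): reg=0x4D
Register before byte 2: 0x4D
After XOR with byte 0x49: 0x04

Answer: 0x08 0x10 0x20 0x40 0x80 0x07 0x0E 0x1C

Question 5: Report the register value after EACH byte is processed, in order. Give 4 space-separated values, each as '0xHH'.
0x4D 0x1C 0xBD 0xC0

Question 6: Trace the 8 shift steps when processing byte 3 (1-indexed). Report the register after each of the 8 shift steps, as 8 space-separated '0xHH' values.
After byte 1 (0xAC): reg=0x4D
After byte 2 (0x49): reg=0x1C
Register before byte 3: 0x1C
After XOR with byte 0x23: 0x3F

Answer: 0x7E 0xFC 0xFF 0xF9 0xF5 0xED 0xDD 0xBD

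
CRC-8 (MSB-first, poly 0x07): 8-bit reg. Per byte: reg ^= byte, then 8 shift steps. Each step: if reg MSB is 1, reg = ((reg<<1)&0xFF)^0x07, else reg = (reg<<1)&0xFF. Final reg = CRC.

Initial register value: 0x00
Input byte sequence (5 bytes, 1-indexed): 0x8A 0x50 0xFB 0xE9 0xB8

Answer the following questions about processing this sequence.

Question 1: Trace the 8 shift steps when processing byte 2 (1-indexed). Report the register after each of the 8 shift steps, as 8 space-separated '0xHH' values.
After byte 1 (0x8A): reg=0xBF
Register before byte 2: 0xBF
After XOR with byte 0x50: 0xEF

Answer: 0xD9 0xB5 0x6D 0xDA 0xB3 0x61 0xC2 0x83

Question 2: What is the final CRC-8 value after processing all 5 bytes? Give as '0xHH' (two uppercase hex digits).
Answer: 0xE9

Derivation:
After byte 1 (0x8A): reg=0xBF
After byte 2 (0x50): reg=0x83
After byte 3 (0xFB): reg=0x6F
After byte 4 (0xE9): reg=0x9B
After byte 5 (0xB8): reg=0xE9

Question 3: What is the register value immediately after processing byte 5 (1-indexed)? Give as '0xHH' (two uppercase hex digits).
Answer: 0xE9

Derivation:
After byte 1 (0x8A): reg=0xBF
After byte 2 (0x50): reg=0x83
After byte 3 (0xFB): reg=0x6F
After byte 4 (0xE9): reg=0x9B
After byte 5 (0xB8): reg=0xE9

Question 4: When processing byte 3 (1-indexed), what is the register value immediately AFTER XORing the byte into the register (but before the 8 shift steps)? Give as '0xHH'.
Answer: 0x78

Derivation:
Register before byte 3: 0x83
Byte 3: 0xFB
0x83 XOR 0xFB = 0x78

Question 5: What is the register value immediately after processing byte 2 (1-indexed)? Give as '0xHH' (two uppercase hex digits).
Answer: 0x83

Derivation:
After byte 1 (0x8A): reg=0xBF
After byte 2 (0x50): reg=0x83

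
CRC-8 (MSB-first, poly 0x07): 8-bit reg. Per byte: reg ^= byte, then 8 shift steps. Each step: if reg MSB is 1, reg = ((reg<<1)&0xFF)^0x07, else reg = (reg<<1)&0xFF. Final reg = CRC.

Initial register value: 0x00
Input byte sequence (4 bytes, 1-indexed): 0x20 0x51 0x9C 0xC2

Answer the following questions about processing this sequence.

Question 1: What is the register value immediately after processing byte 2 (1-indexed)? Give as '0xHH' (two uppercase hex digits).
Answer: 0x1E

Derivation:
After byte 1 (0x20): reg=0xE0
After byte 2 (0x51): reg=0x1E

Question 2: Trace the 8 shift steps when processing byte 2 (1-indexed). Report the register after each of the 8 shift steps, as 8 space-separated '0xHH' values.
Answer: 0x65 0xCA 0x93 0x21 0x42 0x84 0x0F 0x1E

Derivation:
After byte 1 (0x20): reg=0xE0
Register before byte 2: 0xE0
After XOR with byte 0x51: 0xB1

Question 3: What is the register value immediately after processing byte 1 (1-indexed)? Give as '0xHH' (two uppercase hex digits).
After byte 1 (0x20): reg=0xE0

Answer: 0xE0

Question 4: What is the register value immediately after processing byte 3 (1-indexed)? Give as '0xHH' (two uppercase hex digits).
Answer: 0x87

Derivation:
After byte 1 (0x20): reg=0xE0
After byte 2 (0x51): reg=0x1E
After byte 3 (0x9C): reg=0x87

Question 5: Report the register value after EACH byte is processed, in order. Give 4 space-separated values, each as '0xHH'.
0xE0 0x1E 0x87 0xDC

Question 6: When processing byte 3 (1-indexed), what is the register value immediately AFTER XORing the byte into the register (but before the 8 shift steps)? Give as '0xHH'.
Register before byte 3: 0x1E
Byte 3: 0x9C
0x1E XOR 0x9C = 0x82

Answer: 0x82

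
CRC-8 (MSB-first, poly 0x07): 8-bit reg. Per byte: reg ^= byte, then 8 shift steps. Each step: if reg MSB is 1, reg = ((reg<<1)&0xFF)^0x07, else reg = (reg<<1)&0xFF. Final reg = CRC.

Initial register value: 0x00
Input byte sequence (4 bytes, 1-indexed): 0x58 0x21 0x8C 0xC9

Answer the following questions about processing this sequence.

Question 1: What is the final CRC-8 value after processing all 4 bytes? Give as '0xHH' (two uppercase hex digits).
After byte 1 (0x58): reg=0x8F
After byte 2 (0x21): reg=0x43
After byte 3 (0x8C): reg=0x63
After byte 4 (0xC9): reg=0x5F

Answer: 0x5F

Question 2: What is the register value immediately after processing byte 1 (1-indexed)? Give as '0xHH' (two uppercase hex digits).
After byte 1 (0x58): reg=0x8F

Answer: 0x8F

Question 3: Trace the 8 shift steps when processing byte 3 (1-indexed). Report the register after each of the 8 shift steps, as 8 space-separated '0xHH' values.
After byte 1 (0x58): reg=0x8F
After byte 2 (0x21): reg=0x43
Register before byte 3: 0x43
After XOR with byte 0x8C: 0xCF

Answer: 0x99 0x35 0x6A 0xD4 0xAF 0x59 0xB2 0x63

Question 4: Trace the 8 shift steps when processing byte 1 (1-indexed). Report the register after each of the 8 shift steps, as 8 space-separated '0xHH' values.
Answer: 0xB0 0x67 0xCE 0x9B 0x31 0x62 0xC4 0x8F

Derivation:
Register before byte 1: 0x00
After XOR with byte 0x58: 0x58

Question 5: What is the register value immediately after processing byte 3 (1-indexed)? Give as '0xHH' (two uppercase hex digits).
Answer: 0x63

Derivation:
After byte 1 (0x58): reg=0x8F
After byte 2 (0x21): reg=0x43
After byte 3 (0x8C): reg=0x63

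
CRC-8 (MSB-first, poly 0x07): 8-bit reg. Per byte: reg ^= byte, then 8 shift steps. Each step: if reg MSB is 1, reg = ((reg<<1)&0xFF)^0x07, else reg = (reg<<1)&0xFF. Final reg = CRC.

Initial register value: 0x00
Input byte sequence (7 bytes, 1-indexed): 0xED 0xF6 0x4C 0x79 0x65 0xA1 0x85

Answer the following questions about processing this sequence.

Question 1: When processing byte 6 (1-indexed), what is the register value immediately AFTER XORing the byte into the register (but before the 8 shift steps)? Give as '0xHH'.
Answer: 0x46

Derivation:
Register before byte 6: 0xE7
Byte 6: 0xA1
0xE7 XOR 0xA1 = 0x46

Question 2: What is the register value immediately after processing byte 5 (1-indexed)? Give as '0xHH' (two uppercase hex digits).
After byte 1 (0xED): reg=0x8D
After byte 2 (0xF6): reg=0x66
After byte 3 (0x4C): reg=0xD6
After byte 4 (0x79): reg=0x44
After byte 5 (0x65): reg=0xE7

Answer: 0xE7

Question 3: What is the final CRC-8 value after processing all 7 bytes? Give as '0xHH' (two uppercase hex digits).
After byte 1 (0xED): reg=0x8D
After byte 2 (0xF6): reg=0x66
After byte 3 (0x4C): reg=0xD6
After byte 4 (0x79): reg=0x44
After byte 5 (0x65): reg=0xE7
After byte 6 (0xA1): reg=0xD5
After byte 7 (0x85): reg=0xB7

Answer: 0xB7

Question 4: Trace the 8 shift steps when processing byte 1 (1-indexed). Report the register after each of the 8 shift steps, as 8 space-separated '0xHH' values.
Answer: 0xDD 0xBD 0x7D 0xFA 0xF3 0xE1 0xC5 0x8D

Derivation:
Register before byte 1: 0x00
After XOR with byte 0xED: 0xED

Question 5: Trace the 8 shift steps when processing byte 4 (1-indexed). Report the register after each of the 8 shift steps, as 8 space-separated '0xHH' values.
Answer: 0x59 0xB2 0x63 0xC6 0x8B 0x11 0x22 0x44

Derivation:
After byte 1 (0xED): reg=0x8D
After byte 2 (0xF6): reg=0x66
After byte 3 (0x4C): reg=0xD6
Register before byte 4: 0xD6
After XOR with byte 0x79: 0xAF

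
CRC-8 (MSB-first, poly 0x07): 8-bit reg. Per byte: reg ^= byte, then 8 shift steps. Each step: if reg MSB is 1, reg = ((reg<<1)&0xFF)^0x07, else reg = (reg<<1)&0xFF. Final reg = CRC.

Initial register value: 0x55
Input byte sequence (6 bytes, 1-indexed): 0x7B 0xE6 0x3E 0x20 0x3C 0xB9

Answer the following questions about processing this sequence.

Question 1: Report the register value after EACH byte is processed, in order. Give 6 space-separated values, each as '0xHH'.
0xCA 0xC4 0xE8 0x76 0xF1 0xFF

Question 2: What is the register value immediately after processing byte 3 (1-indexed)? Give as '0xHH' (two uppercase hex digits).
After byte 1 (0x7B): reg=0xCA
After byte 2 (0xE6): reg=0xC4
After byte 3 (0x3E): reg=0xE8

Answer: 0xE8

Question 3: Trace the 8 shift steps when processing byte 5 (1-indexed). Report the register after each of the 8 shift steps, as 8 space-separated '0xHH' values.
Answer: 0x94 0x2F 0x5E 0xBC 0x7F 0xFE 0xFB 0xF1

Derivation:
After byte 1 (0x7B): reg=0xCA
After byte 2 (0xE6): reg=0xC4
After byte 3 (0x3E): reg=0xE8
After byte 4 (0x20): reg=0x76
Register before byte 5: 0x76
After XOR with byte 0x3C: 0x4A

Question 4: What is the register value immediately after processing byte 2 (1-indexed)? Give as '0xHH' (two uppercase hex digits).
Answer: 0xC4

Derivation:
After byte 1 (0x7B): reg=0xCA
After byte 2 (0xE6): reg=0xC4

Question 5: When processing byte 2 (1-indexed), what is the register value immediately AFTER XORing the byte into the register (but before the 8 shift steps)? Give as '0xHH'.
Register before byte 2: 0xCA
Byte 2: 0xE6
0xCA XOR 0xE6 = 0x2C

Answer: 0x2C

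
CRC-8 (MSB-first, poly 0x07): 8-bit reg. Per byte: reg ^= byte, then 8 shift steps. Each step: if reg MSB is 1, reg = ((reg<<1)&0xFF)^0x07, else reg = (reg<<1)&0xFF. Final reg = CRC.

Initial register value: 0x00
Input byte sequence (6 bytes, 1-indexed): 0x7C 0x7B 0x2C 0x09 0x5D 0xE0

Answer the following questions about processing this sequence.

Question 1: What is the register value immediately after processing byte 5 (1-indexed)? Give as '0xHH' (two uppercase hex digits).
After byte 1 (0x7C): reg=0x73
After byte 2 (0x7B): reg=0x38
After byte 3 (0x2C): reg=0x6C
After byte 4 (0x09): reg=0x3C
After byte 5 (0x5D): reg=0x20

Answer: 0x20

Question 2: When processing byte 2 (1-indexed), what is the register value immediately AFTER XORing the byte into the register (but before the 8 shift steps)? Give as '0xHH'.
Answer: 0x08

Derivation:
Register before byte 2: 0x73
Byte 2: 0x7B
0x73 XOR 0x7B = 0x08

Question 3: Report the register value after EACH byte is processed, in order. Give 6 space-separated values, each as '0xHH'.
0x73 0x38 0x6C 0x3C 0x20 0x4E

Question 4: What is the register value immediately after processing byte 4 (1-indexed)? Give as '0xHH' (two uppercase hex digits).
Answer: 0x3C

Derivation:
After byte 1 (0x7C): reg=0x73
After byte 2 (0x7B): reg=0x38
After byte 3 (0x2C): reg=0x6C
After byte 4 (0x09): reg=0x3C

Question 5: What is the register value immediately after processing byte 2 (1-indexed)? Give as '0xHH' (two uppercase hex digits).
After byte 1 (0x7C): reg=0x73
After byte 2 (0x7B): reg=0x38

Answer: 0x38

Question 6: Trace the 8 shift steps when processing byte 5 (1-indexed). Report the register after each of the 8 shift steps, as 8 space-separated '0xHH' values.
After byte 1 (0x7C): reg=0x73
After byte 2 (0x7B): reg=0x38
After byte 3 (0x2C): reg=0x6C
After byte 4 (0x09): reg=0x3C
Register before byte 5: 0x3C
After XOR with byte 0x5D: 0x61

Answer: 0xC2 0x83 0x01 0x02 0x04 0x08 0x10 0x20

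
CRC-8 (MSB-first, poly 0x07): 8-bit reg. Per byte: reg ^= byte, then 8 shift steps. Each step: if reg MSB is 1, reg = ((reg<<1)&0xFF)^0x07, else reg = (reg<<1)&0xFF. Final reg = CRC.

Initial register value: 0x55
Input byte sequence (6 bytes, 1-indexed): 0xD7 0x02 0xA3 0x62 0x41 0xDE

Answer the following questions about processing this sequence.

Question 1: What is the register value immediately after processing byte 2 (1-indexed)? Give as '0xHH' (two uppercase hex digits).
Answer: 0x92

Derivation:
After byte 1 (0xD7): reg=0x87
After byte 2 (0x02): reg=0x92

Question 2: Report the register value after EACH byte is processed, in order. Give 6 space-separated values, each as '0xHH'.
0x87 0x92 0x97 0xC5 0x95 0xF6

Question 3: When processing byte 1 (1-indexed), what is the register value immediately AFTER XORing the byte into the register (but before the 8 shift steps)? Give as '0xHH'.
Answer: 0x82

Derivation:
Register before byte 1: 0x55
Byte 1: 0xD7
0x55 XOR 0xD7 = 0x82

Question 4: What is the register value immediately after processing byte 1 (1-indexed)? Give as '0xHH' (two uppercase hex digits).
After byte 1 (0xD7): reg=0x87

Answer: 0x87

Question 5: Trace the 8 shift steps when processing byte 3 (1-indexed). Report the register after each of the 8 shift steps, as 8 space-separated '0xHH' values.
Answer: 0x62 0xC4 0x8F 0x19 0x32 0x64 0xC8 0x97

Derivation:
After byte 1 (0xD7): reg=0x87
After byte 2 (0x02): reg=0x92
Register before byte 3: 0x92
After XOR with byte 0xA3: 0x31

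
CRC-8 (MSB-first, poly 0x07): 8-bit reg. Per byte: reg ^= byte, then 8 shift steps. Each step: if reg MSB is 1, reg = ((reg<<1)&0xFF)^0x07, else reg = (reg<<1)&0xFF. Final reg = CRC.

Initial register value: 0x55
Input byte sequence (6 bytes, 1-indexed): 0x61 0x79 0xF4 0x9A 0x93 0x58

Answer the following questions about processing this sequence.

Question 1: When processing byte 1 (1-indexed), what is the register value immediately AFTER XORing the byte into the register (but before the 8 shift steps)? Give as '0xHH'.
Register before byte 1: 0x55
Byte 1: 0x61
0x55 XOR 0x61 = 0x34

Answer: 0x34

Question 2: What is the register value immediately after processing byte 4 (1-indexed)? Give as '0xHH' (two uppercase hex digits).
After byte 1 (0x61): reg=0x8C
After byte 2 (0x79): reg=0xC5
After byte 3 (0xF4): reg=0x97
After byte 4 (0x9A): reg=0x23

Answer: 0x23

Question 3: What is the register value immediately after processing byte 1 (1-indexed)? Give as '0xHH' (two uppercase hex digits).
Answer: 0x8C

Derivation:
After byte 1 (0x61): reg=0x8C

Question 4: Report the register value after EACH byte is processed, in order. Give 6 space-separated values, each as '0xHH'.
0x8C 0xC5 0x97 0x23 0x19 0xC0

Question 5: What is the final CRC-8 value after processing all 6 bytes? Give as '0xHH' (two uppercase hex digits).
Answer: 0xC0

Derivation:
After byte 1 (0x61): reg=0x8C
After byte 2 (0x79): reg=0xC5
After byte 3 (0xF4): reg=0x97
After byte 4 (0x9A): reg=0x23
After byte 5 (0x93): reg=0x19
After byte 6 (0x58): reg=0xC0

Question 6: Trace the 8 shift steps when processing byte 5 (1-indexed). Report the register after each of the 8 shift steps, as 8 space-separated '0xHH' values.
After byte 1 (0x61): reg=0x8C
After byte 2 (0x79): reg=0xC5
After byte 3 (0xF4): reg=0x97
After byte 4 (0x9A): reg=0x23
Register before byte 5: 0x23
After XOR with byte 0x93: 0xB0

Answer: 0x67 0xCE 0x9B 0x31 0x62 0xC4 0x8F 0x19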